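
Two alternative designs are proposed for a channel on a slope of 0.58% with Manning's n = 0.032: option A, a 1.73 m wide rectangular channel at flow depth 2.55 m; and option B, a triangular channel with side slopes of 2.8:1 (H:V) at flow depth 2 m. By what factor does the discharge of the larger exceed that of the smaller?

3.26

Channel A: Flow area A = b·y = 1.73 × 2.55 = 4.411 m². Wetted perimeter P = b + 2y = 1.73 + 2×2.55 = 6.83 m. Hydraulic radius R = A/P = 4.411/6.83 = 0.6459 m. Q_A = (1/0.032)·4.411·0.6459^(2/3)·√0.0058 = 7.845 m³/s.
Channel B: For a triangular section with side slope z = 2.8: A = zy² = 2.8×2² = 11.2 m²; P = 2y√(1+z²) = 2×2×2.973 = 11.89 m. Hydraulic radius R = A/P = 11.2/11.89 = 0.9417 m. Q_B = (1/0.032)·11.2·0.9417^(2/3)·√0.0058 = 25.61 m³/s.
The larger discharge is 25.61 m³/s and the smaller is 7.845 m³/s; the ratio is 3.26.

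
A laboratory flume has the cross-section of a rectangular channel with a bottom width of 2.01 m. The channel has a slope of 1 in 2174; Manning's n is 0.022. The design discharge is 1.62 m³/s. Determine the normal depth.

Manning's equation rearranged: A R^(2/3) = nQ / (1·√S) = 0.022 × 1.62 / (√0.00046) = 1.662.
Try y = 1.52 m: A R^(2/3) = 2.185 — high.
Try y = 0.901 m: A R^(2/3) = 1.103 — low.
Try y = 1.23 m: A R^(2/3) = 1.666 — close enough.

y_n = 1.23 m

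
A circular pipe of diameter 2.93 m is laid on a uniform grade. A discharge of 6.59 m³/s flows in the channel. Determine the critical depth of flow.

At critical depth, Q² T / (g A³) = 1, i.e. A³/T = Q²/g = 6.59²/9.81 = 4.427.
Trying y = 0.79 m: A³/T = 1.211 — short.
Trying y = 1.23 m: A³/T = 6.698 — over.
Trying y = 1.1 m: A³/T = 4.361 — close enough.

y_c = 1.1 m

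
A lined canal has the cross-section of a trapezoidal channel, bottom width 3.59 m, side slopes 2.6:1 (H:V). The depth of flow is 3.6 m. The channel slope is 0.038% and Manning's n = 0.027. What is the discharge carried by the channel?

With bottom width b = 3.59 m and side slope z = 2.6: A = (b + zy)y = (3.59 + 2.6×3.6)×3.6 = 46.62 m²; P = b + 2y√(1+z²) = 3.59 + 2×3.6×2.786 = 23.65 m.
Hydraulic radius R = A/P = 46.62/23.65 = 1.972 m.
Manning's equation: Q = (1/n) A R^(2/3) S^(1/2) = (1/0.027) × 46.62 × 1.972^(2/3) × 0.00038^(1/2) = 52.9 m³/s.

Q = 52.9 m³/s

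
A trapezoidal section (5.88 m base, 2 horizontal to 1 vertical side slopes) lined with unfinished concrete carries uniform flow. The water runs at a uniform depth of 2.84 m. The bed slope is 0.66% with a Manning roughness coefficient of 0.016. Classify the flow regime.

With bottom width b = 5.88 m and side slope z = 2: A = (b + zy)y = (5.88 + 2×2.84)×2.84 = 32.83 m²; P = b + 2y√(1+z²) = 5.88 + 2×2.84×2.236 = 18.58 m.
Hydraulic radius R = A/P = 32.83/18.58 = 1.767 m.
V = (1/n) R^(2/3) √S = (1/0.016) × 1.767^(2/3) × √0.0066 = 7.421 m/s. Hydraulic depth D_h = A/T = 32.83/17.24 = 1.904 m.
Froude number Fr = V/√(g·D_h) = 7.421/√(9.81×1.904) = 1.72, which is greater than 1, so the flow is supercritical.

supercritical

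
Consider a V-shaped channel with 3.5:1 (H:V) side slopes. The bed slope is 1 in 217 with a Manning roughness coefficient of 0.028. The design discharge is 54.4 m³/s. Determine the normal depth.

y_n = 2.41 m

Manning's equation rearranged: A R^(2/3) = nQ / (1·√S) = 0.028 × 54.4 / (√0.004608) = 22.44.
Trying y = 1.81 m: A R^(2/3) = 10.45 — low.
Trying y = 2.81 m: A R^(2/3) = 33.77 — high.
Trying y = 2.41 m: A R^(2/3) = 22.43 — ≈ 22.44.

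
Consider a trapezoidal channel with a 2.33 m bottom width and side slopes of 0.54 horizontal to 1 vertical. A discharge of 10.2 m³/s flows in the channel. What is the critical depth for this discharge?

y_c = 1.14 m

At critical depth, Q² T / (g A³) = 1, i.e. A³/T = Q²/g = 10.2²/9.81 = 10.61.
At y = 0.803 m: A³/T = 3.418 — too small.
At y = 1.42 m: A³/T = 22.01 — too large.
At y = 1.14 m: A³/T = 10.63 — close enough.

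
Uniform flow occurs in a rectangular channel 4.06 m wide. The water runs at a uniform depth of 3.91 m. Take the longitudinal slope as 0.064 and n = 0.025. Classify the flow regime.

supercritical

Flow area A = b·y = 4.06 × 3.91 = 15.87 m². Wetted perimeter P = b + 2y = 4.06 + 2×3.91 = 11.88 m.
Hydraulic radius R = A/P = 15.87/11.88 = 1.336 m.
V = (1/n) R^(2/3) √S = (1/0.025) × 1.336^(2/3) × √0.064 = 12.28 m/s. Hydraulic depth D_h = A/T = 15.87/4.06 = 3.91 m.
Froude number Fr = V/√(g·D_h) = 12.28/√(9.81×3.91) = 1.98, which is greater than 1, so the flow is supercritical.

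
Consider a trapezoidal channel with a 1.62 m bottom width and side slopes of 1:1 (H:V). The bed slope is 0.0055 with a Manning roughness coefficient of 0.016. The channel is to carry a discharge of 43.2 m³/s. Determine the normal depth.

Manning's equation rearranged: A R^(2/3) = nQ / (1·√S) = 0.016 × 43.2 / (√0.0055) = 9.32.
Try y = 1.85 m: A R^(2/3) = 6.146 — too small.
Try y = 2.26 m: A R^(2/3) = 9.312 — matches.

y_n = 2.26 m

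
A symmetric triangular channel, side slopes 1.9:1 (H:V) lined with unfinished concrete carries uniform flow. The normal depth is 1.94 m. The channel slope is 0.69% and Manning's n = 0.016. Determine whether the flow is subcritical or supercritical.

supercritical

For a triangular section with side slope z = 1.9: A = zy² = 1.9×1.94² = 7.151 m²; P = 2y√(1+z²) = 2×1.94×2.147 = 8.331 m.
Hydraulic radius R = A/P = 7.151/8.331 = 0.8584 m.
V = (1/n) R^(2/3) √S = (1/0.016) × 0.8584^(2/3) × √0.0069 = 4.689 m/s. Hydraulic depth D_h = A/T = 7.151/7.372 = 0.97 m.
Froude number Fr = V/√(g·D_h) = 4.689/√(9.81×0.97) = 1.52, which is greater than 1, so the flow is supercritical.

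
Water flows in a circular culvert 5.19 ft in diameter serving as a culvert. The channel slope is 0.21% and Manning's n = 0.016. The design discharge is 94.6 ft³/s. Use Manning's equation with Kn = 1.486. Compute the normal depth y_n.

Manning's equation rearranged: A R^(2/3) = nQ / (1.486·√S) = 0.016 × 94.6 / (1.486 × √0.0021) = 22.23.
Try y = 3.35 ft: A R^(2/3) = 18.85 — short.
Try y = 4.44 ft: A R^(2/3) = 26.06 — over.
Try y = 3.79 ft: A R^(2/3) = 22.23 — ≈ 22.23.

y_n = 3.79 ft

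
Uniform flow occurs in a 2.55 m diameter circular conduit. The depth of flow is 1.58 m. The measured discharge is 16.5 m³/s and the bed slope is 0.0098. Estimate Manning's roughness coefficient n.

For a circular section of diameter D = 2.55 m at depth y = 1.58 m, the central angle is θ = 2 arccos(1 − 2y/D) = 3.625 rad. Then A = (D²/8)(θ − sin θ) = 3.324 m² and P = Dθ/2 = 4.622 m.
Hydraulic radius R = A/P = 3.324/4.622 = 0.7192 m.
Rearranging Manning's equation: n = (1/Q) A R^(2/3) S^(1/2) = (1/16.5) × 3.324 × 0.7192^(2/3) × √0.0098 = 0.016.

n = 0.016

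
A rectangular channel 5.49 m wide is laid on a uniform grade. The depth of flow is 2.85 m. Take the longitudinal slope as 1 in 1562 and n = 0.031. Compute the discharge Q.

Q = 16 m³/s

Flow area A = b·y = 5.49 × 2.85 = 15.65 m². Wetted perimeter P = b + 2y = 5.49 + 2×2.85 = 11.19 m.
Hydraulic radius R = A/P = 15.65/11.19 = 1.398 m.
Manning's equation: Q = (1/n) A R^(2/3) S^(1/2) = (1/0.031) × 15.65 × 1.398^(2/3) × 0.0006402^(1/2) = 16 m³/s.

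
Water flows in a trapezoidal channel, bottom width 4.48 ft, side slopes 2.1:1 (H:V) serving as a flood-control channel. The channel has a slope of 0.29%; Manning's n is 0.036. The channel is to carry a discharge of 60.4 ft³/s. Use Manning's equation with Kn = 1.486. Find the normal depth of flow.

Manning's equation rearranged: A R^(2/3) = nQ / (1.486·√S) = 0.036 × 60.4 / (1.486 × √0.0029) = 27.17.
At y = 1.82 ft: A R^(2/3) = 16.75 — short.
At y = 2.91 ft: A R^(2/3) = 44.08 — over.
At y = 2.31 ft: A R^(2/3) = 27.18 — ≈ 27.17.

y_n = 2.31 ft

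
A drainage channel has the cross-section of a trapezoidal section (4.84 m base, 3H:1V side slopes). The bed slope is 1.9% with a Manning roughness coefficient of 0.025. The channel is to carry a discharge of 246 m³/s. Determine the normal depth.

y_n = 2.62 m

Manning's equation rearranged: A R^(2/3) = nQ / (1·√S) = 0.025 × 246 / (√0.019) = 44.62.
At y = 2.03 m: A R^(2/3) = 25.82 — short.
At y = 3.31 m: A R^(2/3) = 74.91 — over.
At y = 2.62 m: A R^(2/3) = 44.64 — close enough.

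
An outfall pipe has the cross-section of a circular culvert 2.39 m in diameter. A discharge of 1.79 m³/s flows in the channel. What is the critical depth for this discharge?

At critical depth, Q² T / (g A³) = 1, i.e. A³/T = Q²/g = 1.79²/9.81 = 0.3266.
At y = 0.496 m: A³/T = 0.1575 — short.
At y = 0.598 m: A³/T = 0.327 — matches.

y_c = 0.598 m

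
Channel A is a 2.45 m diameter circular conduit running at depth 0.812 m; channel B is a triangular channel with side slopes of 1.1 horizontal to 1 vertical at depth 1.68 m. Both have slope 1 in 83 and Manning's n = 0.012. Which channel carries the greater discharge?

Channel A: For a circular section of diameter D = 2.45 m at depth y = 0.812 m, the central angle is θ = 2 arccos(1 − 2y/D) = 2.454 rad. Then A = (D²/8)(θ − sin θ) = 1.365 m² and P = Dθ/2 = 3.006 m. Hydraulic radius R = A/P = 1.365/3.006 = 0.454 m. Q_A = (1/0.012)·1.365·0.454^(2/3)·√0.01205 = 7.375 m³/s.
Channel B: For a triangular section with side slope z = 1.1: A = zy² = 1.1×1.68² = 3.105 m²; P = 2y√(1+z²) = 2×1.68×1.487 = 4.995 m. Hydraulic radius R = A/P = 3.105/4.995 = 0.6215 m. Q_B = (1/0.012)·3.105·0.6215^(2/3)·√0.01205 = 20.68 m³/s.
Q_A = 7.375 m³/s vs Q_B = 20.68 m³/s, so channel B carries more.

channel B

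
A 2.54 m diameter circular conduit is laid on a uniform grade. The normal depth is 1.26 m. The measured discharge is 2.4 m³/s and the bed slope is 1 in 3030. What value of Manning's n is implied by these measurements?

For a circular section of diameter D = 2.54 m at depth y = 1.26 m, the central angle is θ = 2 arccos(1 − 2y/D) = 3.126 rad. Then A = (D²/8)(θ − sin θ) = 2.508 m² and P = Dθ/2 = 3.97 m.
Hydraulic radius R = A/P = 2.508/3.97 = 0.6318 m.
Rearranging Manning's equation: n = (1/Q) A R^(2/3) S^(1/2) = (1/2.4) × 2.508 × 0.6318^(2/3) × √0.00033 = 0.014.

n = 0.014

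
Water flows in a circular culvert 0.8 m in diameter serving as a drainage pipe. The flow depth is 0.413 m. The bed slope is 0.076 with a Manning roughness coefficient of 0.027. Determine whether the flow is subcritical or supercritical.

For a circular section of diameter D = 0.8 m at depth y = 0.413 m, the central angle is θ = 2 arccos(1 − 2y/D) = 3.207 rad. Then A = (D²/8)(θ − sin θ) = 0.2617 m² and P = Dθ/2 = 1.283 m.
Hydraulic radius R = A/P = 0.2617/1.283 = 0.2041 m.
V = (1/n) R^(2/3) √S = (1/0.027) × 0.2041^(2/3) × √0.076 = 3.539 m/s. Hydraulic depth D_h = A/T = 0.2617/0.7996 = 0.3273 m.
Froude number Fr = V/√(g·D_h) = 3.539/√(9.81×0.3273) = 1.97, which is greater than 1, so the flow is supercritical.

supercritical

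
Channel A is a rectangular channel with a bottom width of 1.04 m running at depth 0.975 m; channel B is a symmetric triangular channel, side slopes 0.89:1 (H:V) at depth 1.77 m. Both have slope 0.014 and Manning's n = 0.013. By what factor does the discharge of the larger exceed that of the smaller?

Channel A: Flow area A = b·y = 1.04 × 0.975 = 1.014 m². Wetted perimeter P = b + 2y = 1.04 + 2×0.975 = 2.99 m. Hydraulic radius R = A/P = 1.014/2.99 = 0.3391 m. Q_A = (1/0.013)·1.014·0.3391^(2/3)·√0.014 = 4.488 m³/s.
Channel B: For a triangular section with side slope z = 0.89: A = zy² = 0.89×1.77² = 2.788 m²; P = 2y√(1+z²) = 2×1.77×1.339 = 4.739 m. Hydraulic radius R = A/P = 2.788/4.739 = 0.5884 m. Q_B = (1/0.013)·2.788·0.5884^(2/3)·√0.014 = 17.82 m³/s.
The larger discharge is 17.82 m³/s and the smaller is 4.488 m³/s; the ratio is 3.97.

3.97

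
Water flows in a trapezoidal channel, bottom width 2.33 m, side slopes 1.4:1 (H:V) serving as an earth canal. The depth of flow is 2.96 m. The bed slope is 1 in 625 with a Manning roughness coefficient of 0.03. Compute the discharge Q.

With bottom width b = 2.33 m and side slope z = 1.4: A = (b + zy)y = (2.33 + 1.4×2.96)×2.96 = 19.16 m²; P = b + 2y√(1+z²) = 2.33 + 2×2.96×1.72 = 12.52 m.
Hydraulic radius R = A/P = 19.16/12.52 = 1.531 m.
Manning's equation: Q = (1/n) A R^(2/3) S^(1/2) = (1/0.03) × 19.16 × 1.531^(2/3) × 0.0016^(1/2) = 33.9 m³/s.

Q = 33.9 m³/s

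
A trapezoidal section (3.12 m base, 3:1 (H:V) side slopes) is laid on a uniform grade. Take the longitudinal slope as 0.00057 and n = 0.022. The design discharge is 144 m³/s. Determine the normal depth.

y_n = 4.5 m

Manning's equation rearranged: A R^(2/3) = nQ / (1·√S) = 0.022 × 144 / (√0.00057) = 132.7.
Trying y = 3.15 m: A R^(2/3) = 56.81 — low.
Trying y = 5.12 m: A R^(2/3) = 181.9 — high.
Trying y = 4.5 m: A R^(2/3) = 132.9 — close enough.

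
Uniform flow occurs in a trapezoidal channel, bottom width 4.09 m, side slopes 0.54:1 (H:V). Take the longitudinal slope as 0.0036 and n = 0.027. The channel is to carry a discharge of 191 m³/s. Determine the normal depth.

y_n = 6.21 m

Manning's equation rearranged: A R^(2/3) = nQ / (1·√S) = 0.027 × 191 / (√0.0036) = 85.95.
Trying y = 5.26 m: A R^(2/3) = 63 — too small.
Trying y = 7.12 m: A R^(2/3) = 111.9 — too large.
Trying y = 6.21 m: A R^(2/3) = 86.03 — ≈ 85.95.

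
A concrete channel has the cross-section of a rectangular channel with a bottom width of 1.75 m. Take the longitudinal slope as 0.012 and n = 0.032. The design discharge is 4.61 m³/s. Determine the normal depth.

Manning's equation rearranged: A R^(2/3) = nQ / (1·√S) = 0.032 × 4.61 / (√0.012) = 1.347.
Trying y = 1.47 m: A R^(2/3) = 1.724 — over.
Trying y = 0.847 m: A R^(2/3) = 0.8449 — short.
Trying y = 1.21 m: A R^(2/3) = 1.348 — matches.

y_n = 1.21 m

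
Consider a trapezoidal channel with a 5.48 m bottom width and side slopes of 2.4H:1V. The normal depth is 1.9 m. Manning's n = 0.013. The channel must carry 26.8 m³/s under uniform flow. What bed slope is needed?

With bottom width b = 5.48 m and side slope z = 2.4: A = (b + zy)y = (5.48 + 2.4×1.9)×1.9 = 19.08 m²; P = b + 2y√(1+z²) = 5.48 + 2×1.9×2.6 = 15.36 m.
Hydraulic radius R = A/P = 19.08/15.36 = 1.242 m.
From Manning's equation, S = [nQ / (1 A R^(2/3))]² = [0.013 × 26.8 / (1 × 19.08 × 1.242^(2/3))]² = 0.00025.

S = 0.00025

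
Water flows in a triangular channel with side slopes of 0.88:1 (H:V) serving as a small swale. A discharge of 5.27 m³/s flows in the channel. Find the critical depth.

y_c = 1.49 m

At critical depth, Q² T / (g A³) = 1, i.e. A³/T = Q²/g = 5.27²/9.81 = 2.831.
Try y = 1.75 m: A³/T = 6.355 — over.
Try y = 1.14 m: A³/T = 0.7455 — short.
Try y = 1.49 m: A³/T = 2.844 — matches.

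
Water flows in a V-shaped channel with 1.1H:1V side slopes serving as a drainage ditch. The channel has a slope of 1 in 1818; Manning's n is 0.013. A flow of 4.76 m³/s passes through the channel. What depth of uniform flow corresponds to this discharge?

Manning's equation rearranged: A R^(2/3) = nQ / (1·√S) = 0.013 × 4.76 / (√0.0005501) = 2.638.
Try y = 2.28 m: A R^(2/3) = 5.105 — too large.
Try y = 1.6 m: A R^(2/3) = 1.985 — too small.
Try y = 1.78 m: A R^(2/3) = 2.638 — close enough.

y_n = 1.78 m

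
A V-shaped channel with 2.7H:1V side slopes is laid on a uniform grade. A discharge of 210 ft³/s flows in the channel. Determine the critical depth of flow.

At critical depth, Q² T / (g A³) = 1, i.e. A³/T = Q²/g = 210²/32.2 = 1370.
Trying y = 4.1 ft: A³/T = 4223 — over.
Trying y = 3.27 ft: A³/T = 1363 — matches.

y_c = 3.27 ft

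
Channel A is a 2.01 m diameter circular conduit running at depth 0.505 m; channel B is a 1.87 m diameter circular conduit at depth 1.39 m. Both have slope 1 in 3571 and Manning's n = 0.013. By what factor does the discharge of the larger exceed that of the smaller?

5.38

Channel A: For a circular section of diameter D = 2.01 m at depth y = 0.505 m, the central angle is θ = 2 arccos(1 − 2y/D) = 2.1 rad. Then A = (D²/8)(θ − sin θ) = 0.6247 m² and P = Dθ/2 = 2.111 m. Hydraulic radius R = A/P = 0.6247/2.111 = 0.296 m. Q_A = (1/0.013)·0.6247·0.296^(2/3)·√0.00028 = 0.3571 m³/s.
Channel B: For a circular section of diameter D = 1.87 m at depth y = 1.39 m, the central angle is θ = 2 arccos(1 − 2y/D) = 4.158 rad. Then A = (D²/8)(θ − sin θ) = 2.189 m² and P = Dθ/2 = 3.888 m. Hydraulic radius R = A/P = 2.189/3.888 = 0.5631 m. Q_B = (1/0.013)·2.189·0.5631^(2/3)·√0.00028 = 1.922 m³/s.
The larger discharge is 1.922 m³/s and the smaller is 0.3571 m³/s; the ratio is 5.38.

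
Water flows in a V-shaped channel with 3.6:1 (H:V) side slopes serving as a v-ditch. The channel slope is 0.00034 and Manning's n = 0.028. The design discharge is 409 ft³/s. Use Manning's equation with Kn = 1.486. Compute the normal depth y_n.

Manning's equation rearranged: A R^(2/3) = nQ / (1.486·√S) = 0.028 × 409 / (1.486 × √0.00034) = 417.9.
At y = 5.5 ft: A R^(2/3) = 208.5 — low.
At y = 7.14 ft: A R^(2/3) = 418.2 — ≈ 417.9.

y_n = 7.14 ft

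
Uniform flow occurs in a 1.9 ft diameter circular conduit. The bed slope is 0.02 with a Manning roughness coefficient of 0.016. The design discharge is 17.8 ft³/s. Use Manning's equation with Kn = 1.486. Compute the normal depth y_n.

Manning's equation rearranged: A R^(2/3) = nQ / (1.486·√S) = 0.016 × 17.8 / (1.486 × √0.02) = 1.355.
Try y = 1.39 ft: A R^(2/3) = 1.528 — over.
Try y = 1.1 ft: A R^(2/3) = 1.097 — short.
Try y = 1.27 ft: A R^(2/3) = 1.358 — close enough.

y_n = 1.27 ft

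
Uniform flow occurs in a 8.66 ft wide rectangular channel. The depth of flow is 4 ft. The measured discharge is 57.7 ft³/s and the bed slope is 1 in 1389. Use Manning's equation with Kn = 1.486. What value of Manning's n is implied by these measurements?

n = 0.039

Flow area A = b·y = 8.66 × 4 = 34.64 ft². Wetted perimeter P = b + 2y = 8.66 + 2×4 = 16.66 ft.
Hydraulic radius R = A/P = 34.64/16.66 = 2.079 ft.
Rearranging Manning's equation: n = (1.486/Q) A R^(2/3) S^(1/2) = (1.486/57.7) × 34.64 × 2.079^(2/3) × √0.0007199 = 0.039.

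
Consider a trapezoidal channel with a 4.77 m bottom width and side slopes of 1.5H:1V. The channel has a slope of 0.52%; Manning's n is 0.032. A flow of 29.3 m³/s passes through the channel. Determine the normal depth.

y_n = 1.66 m

Manning's equation rearranged: A R^(2/3) = nQ / (1·√S) = 0.032 × 29.3 / (√0.0052) = 13.
Trying y = 1.34 m: A R^(2/3) = 8.757 — short.
Trying y = 2.04 m: A R^(2/3) = 19.2 — over.
Trying y = 1.66 m: A R^(2/3) = 13 — close enough.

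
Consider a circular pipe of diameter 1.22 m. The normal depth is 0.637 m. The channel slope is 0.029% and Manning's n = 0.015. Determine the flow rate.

For a circular section of diameter D = 1.22 m at depth y = 0.637 m, the central angle is θ = 2 arccos(1 − 2y/D) = 3.23 rad. Then A = (D²/8)(θ − sin θ) = 0.6174 m² and P = Dθ/2 = 1.97 m.
Hydraulic radius R = A/P = 0.6174/1.97 = 0.3134 m.
Manning's equation: Q = (1/n) A R^(2/3) S^(1/2) = (1/0.015) × 0.6174 × 0.3134^(2/3) × 0.00029^(1/2) = 0.323 m³/s.

Q = 0.323 m³/s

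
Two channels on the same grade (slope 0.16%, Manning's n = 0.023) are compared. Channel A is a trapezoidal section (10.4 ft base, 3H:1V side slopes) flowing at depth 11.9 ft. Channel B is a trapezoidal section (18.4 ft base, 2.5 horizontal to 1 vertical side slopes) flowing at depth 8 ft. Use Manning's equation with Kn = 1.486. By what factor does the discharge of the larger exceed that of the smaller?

Channel A: With bottom width b = 10.4 ft and side slope z = 3: A = (b + zy)y = (10.4 + 3×11.9)×11.9 = 548.6 ft²; P = b + 2y√(1+z²) = 10.4 + 2×11.9×3.162 = 85.66 ft. Hydraulic radius R = A/P = 548.6/85.66 = 6.404 ft. Q_A = (1.486/0.023)·548.6·6.404^(2/3)·√0.0016 = 4889 ft³/s.
Channel B: With bottom width b = 18.4 ft and side slope z = 2.5: A = (b + zy)y = (18.4 + 2.5×8)×8 = 307.2 ft²; P = b + 2y√(1+z²) = 18.4 + 2×8×2.693 = 61.48 ft. Hydraulic radius R = A/P = 307.2/61.48 = 4.997 ft. Q_B = (1.486/0.023)·307.2·4.997^(2/3)·√0.0016 = 2320 ft³/s.
The larger discharge is 4889 ft³/s and the smaller is 2320 ft³/s; the ratio is 2.11.

2.11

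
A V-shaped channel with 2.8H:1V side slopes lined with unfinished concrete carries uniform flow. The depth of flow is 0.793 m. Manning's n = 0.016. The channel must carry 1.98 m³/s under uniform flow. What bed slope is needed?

S = 0.0012

For a triangular section with side slope z = 2.8: A = zy² = 2.8×0.793² = 1.761 m²; P = 2y√(1+z²) = 2×0.793×2.973 = 4.716 m.
Hydraulic radius R = A/P = 1.761/4.716 = 0.3734 m.
From Manning's equation, S = [nQ / (1 A R^(2/3))]² = [0.016 × 1.98 / (1 × 1.761 × 0.3734^(2/3))]² = 0.0012.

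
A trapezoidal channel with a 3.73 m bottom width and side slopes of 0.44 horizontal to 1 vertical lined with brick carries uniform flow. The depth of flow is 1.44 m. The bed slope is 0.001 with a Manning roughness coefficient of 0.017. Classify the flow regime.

subcritical

With bottom width b = 3.73 m and side slope z = 0.44: A = (b + zy)y = (3.73 + 0.44×1.44)×1.44 = 6.284 m²; P = b + 2y√(1+z²) = 3.73 + 2×1.44×1.093 = 6.876 m.
Hydraulic radius R = A/P = 6.284/6.876 = 0.9138 m.
V = (1/n) R^(2/3) √S = (1/0.017) × 0.9138^(2/3) × √0.001 = 1.752 m/s. Hydraulic depth D_h = A/T = 6.284/4.997 = 1.257 m.
Froude number Fr = V/√(g·D_h) = 1.752/√(9.81×1.257) = 0.499, which is less than 1, so the flow is subcritical.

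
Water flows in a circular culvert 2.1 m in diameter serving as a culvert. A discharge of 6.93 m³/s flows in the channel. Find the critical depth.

y_c = 1.26 m

At critical depth, Q² T / (g A³) = 1, i.e. A³/T = Q²/g = 6.93²/9.81 = 4.896.
At y = 1.58 m: A³/T = 12.05 — high.
At y = 0.929 m: A³/T = 1.549 — low.
At y = 1.26 m: A³/T = 4.965 — matches.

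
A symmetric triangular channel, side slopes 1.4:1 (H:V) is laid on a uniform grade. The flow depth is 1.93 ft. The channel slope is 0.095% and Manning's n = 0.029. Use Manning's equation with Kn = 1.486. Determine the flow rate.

Q = 7.01 ft³/s

For a triangular section with side slope z = 1.4: A = zy² = 1.4×1.93² = 5.215 ft²; P = 2y√(1+z²) = 2×1.93×1.72 = 6.641 ft.
Hydraulic radius R = A/P = 5.215/6.641 = 0.7853 ft.
Manning's equation: Q = (1.486/n) A R^(2/3) S^(1/2) = (1.486/0.029) × 5.215 × 0.7853^(2/3) × 0.00095^(1/2) = 7.01 ft³/s.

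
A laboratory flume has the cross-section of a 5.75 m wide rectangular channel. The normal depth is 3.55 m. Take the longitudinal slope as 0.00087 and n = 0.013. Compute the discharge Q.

Flow area A = b·y = 5.75 × 3.55 = 20.41 m². Wetted perimeter P = b + 2y = 5.75 + 2×3.55 = 12.85 m.
Hydraulic radius R = A/P = 20.41/12.85 = 1.589 m.
Manning's equation: Q = (1/n) A R^(2/3) S^(1/2) = (1/0.013) × 20.41 × 1.589^(2/3) × 0.00087^(1/2) = 63.1 m³/s.

Q = 63.1 m³/s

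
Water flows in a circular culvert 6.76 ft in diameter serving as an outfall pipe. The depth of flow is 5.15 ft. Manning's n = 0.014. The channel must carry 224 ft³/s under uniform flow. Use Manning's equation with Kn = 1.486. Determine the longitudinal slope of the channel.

S = 0.00199

For a circular section of diameter D = 6.76 ft at depth y = 5.15 ft, the central angle is θ = 2 arccos(1 − 2y/D) = 4.244 rad. Then A = (D²/8)(θ − sin θ) = 29.34 ft² and P = Dθ/2 = 14.34 ft.
Hydraulic radius R = A/P = 29.34/14.34 = 2.045 ft.
From Manning's equation, S = [nQ / (1.486 A R^(2/3))]² = [0.014 × 224 / (1.486 × 29.34 × 2.045^(2/3))]² = 0.00199.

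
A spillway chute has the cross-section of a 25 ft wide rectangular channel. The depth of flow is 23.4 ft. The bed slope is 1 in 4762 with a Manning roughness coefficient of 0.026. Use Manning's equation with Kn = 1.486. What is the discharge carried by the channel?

Flow area A = b·y = 25 × 23.4 = 585 ft². Wetted perimeter P = b + 2y = 25 + 2×23.4 = 71.8 ft.
Hydraulic radius R = A/P = 585/71.8 = 8.148 ft.
Manning's equation: Q = (1.486/n) A R^(2/3) S^(1/2) = (1.486/0.026) × 585 × 8.148^(2/3) × 0.00021^(1/2) = 1960 ft³/s.

Q = 1960 ft³/s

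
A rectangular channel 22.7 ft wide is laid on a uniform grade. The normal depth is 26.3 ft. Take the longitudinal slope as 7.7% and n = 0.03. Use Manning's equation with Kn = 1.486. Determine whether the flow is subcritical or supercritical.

supercritical

Flow area A = b·y = 22.7 × 26.3 = 597 ft². Wetted perimeter P = b + 2y = 22.7 + 2×26.3 = 75.3 ft.
Hydraulic radius R = A/P = 597/75.3 = 7.928 ft.
V = (1.486/n) R^(2/3) √S = (1.486/0.03) × 7.928^(2/3) × √0.077 = 54.65 ft/s. Hydraulic depth D_h = A/T = 597/22.7 = 26.3 ft.
Froude number Fr = V/√(g·D_h) = 54.65/√(32.2×26.3) = 1.88, which is greater than 1, so the flow is supercritical.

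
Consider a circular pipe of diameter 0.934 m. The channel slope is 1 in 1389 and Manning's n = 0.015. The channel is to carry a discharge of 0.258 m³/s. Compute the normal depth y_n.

Manning's equation rearranged: A R^(2/3) = nQ / (1·√S) = 0.015 × 0.258 / (√0.0007199) = 0.1442.
Trying y = 0.611 m: A R^(2/3) = 0.1983 — over.
Trying y = 0.36 m: A R^(2/3) = 0.08178 — short.
Trying y = 0.497 m: A R^(2/3) = 0.1442 — close enough.

y_n = 0.497 m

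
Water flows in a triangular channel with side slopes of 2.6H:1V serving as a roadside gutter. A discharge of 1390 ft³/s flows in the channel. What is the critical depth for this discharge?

At critical depth, Q² T / (g A³) = 1, i.e. A³/T = Q²/g = 1390²/32.2 = 60000.
Try y = 8.99 ft: A³/T = 198500 — over.
Try y = 7.08 ft: A³/T = 60130 — ≈ 60000.

y_c = 7.08 ft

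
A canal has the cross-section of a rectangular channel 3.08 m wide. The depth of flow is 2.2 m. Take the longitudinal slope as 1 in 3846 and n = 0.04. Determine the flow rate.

Flow area A = b·y = 3.08 × 2.2 = 6.776 m². Wetted perimeter P = b + 2y = 3.08 + 2×2.2 = 7.48 m.
Hydraulic radius R = A/P = 6.776/7.48 = 0.9059 m.
Manning's equation: Q = (1/n) A R^(2/3) S^(1/2) = (1/0.04) × 6.776 × 0.9059^(2/3) × 0.00026^(1/2) = 2.56 m³/s.

Q = 2.56 m³/s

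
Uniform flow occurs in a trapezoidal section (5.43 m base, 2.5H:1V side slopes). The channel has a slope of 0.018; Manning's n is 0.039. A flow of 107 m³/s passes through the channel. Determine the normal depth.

y_n = 2.24 m

Manning's equation rearranged: A R^(2/3) = nQ / (1·√S) = 0.039 × 107 / (√0.018) = 31.1.
Trying y = 1.65 m: A R^(2/3) = 16.81 — too small.
Trying y = 2.5 m: A R^(2/3) = 39.03 — too large.
Trying y = 2.24 m: A R^(2/3) = 31.1 — matches.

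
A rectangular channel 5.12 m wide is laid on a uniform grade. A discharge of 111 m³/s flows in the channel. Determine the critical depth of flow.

For a rectangular channel, critical depth y_c = (q²/g)^(1/3) where q = Q/b = 111/5.12 = 21.68 m²/s.
So y_c = (21.68²/9.81)^(1/3) = 3.63 m.

y_c = 3.63 m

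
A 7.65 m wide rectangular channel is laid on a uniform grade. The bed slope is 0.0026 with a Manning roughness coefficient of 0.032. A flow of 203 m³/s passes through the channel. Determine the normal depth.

Manning's equation rearranged: A R^(2/3) = nQ / (1·√S) = 0.032 × 203 / (√0.0026) = 127.4.
Try y = 10.2 m: A R^(2/3) = 154.3 — over.
Try y = 7.61 m: A R^(2/3) = 108.5 — short.
Try y = 8.68 m: A R^(2/3) = 127.3 — close enough.

y_n = 8.68 m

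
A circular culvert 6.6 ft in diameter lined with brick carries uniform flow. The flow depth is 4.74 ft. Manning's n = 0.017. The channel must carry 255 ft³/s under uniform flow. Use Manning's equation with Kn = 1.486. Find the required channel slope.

For a circular section of diameter D = 6.6 ft at depth y = 4.74 ft, the central angle is θ = 2 arccos(1 − 2y/D) = 4.045 rad. Then A = (D²/8)(θ − sin θ) = 26.3 ft² and P = Dθ/2 = 13.35 ft.
Hydraulic radius R = A/P = 26.3/13.35 = 1.97 ft.
From Manning's equation, S = [nQ / (1.486 A R^(2/3))]² = [0.017 × 255 / (1.486 × 26.3 × 1.97^(2/3))]² = 0.00498.

S = 0.00498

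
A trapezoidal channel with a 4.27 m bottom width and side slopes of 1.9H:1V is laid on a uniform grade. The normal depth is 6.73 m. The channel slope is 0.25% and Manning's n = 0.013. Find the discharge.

With bottom width b = 4.27 m and side slope z = 1.9: A = (b + zy)y = (4.27 + 1.9×6.73)×6.73 = 114.8 m²; P = b + 2y√(1+z²) = 4.27 + 2×6.73×2.147 = 33.17 m.
Hydraulic radius R = A/P = 114.8/33.17 = 3.461 m.
Manning's equation: Q = (1/n) A R^(2/3) S^(1/2) = (1/0.013) × 114.8 × 3.461^(2/3) × 0.0025^(1/2) = 1010 m³/s.

Q = 1010 m³/s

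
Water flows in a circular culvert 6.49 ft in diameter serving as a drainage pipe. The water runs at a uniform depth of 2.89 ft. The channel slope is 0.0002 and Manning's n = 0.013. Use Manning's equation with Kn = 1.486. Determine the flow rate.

Q = 30.2 ft³/s

For a circular section of diameter D = 6.49 ft at depth y = 2.89 ft, the central angle is θ = 2 arccos(1 − 2y/D) = 2.922 rad. Then A = (D²/8)(θ − sin θ) = 14.24 ft² and P = Dθ/2 = 9.483 ft.
Hydraulic radius R = A/P = 14.24/9.483 = 1.502 ft.
Manning's equation: Q = (1.486/n) A R^(2/3) S^(1/2) = (1.486/0.013) × 14.24 × 1.502^(2/3) × 0.0002^(1/2) = 30.2 ft³/s.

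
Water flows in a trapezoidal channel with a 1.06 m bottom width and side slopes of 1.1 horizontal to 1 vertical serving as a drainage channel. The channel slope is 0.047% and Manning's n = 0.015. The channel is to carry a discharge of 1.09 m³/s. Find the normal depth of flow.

y_n = 0.725 m

Manning's equation rearranged: A R^(2/3) = nQ / (1·√S) = 0.015 × 1.09 / (√0.00047) = 0.7542.
At y = 0.911 m: A R^(2/3) = 1.181 — over.
At y = 0.633 m: A R^(2/3) = 0.5811 — short.
At y = 0.725 m: A R^(2/3) = 0.7538 — matches.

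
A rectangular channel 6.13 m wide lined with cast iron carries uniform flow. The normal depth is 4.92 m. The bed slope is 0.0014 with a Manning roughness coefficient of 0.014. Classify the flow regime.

Flow area A = b·y = 6.13 × 4.92 = 30.16 m². Wetted perimeter P = b + 2y = 6.13 + 2×4.92 = 15.97 m.
Hydraulic radius R = A/P = 30.16/15.97 = 1.889 m.
V = (1/n) R^(2/3) √S = (1/0.014) × 1.889^(2/3) × √0.0014 = 4.083 m/s. Hydraulic depth D_h = A/T = 30.16/6.13 = 4.92 m.
Froude number Fr = V/√(g·D_h) = 4.083/√(9.81×4.92) = 0.588, which is less than 1, so the flow is subcritical.

subcritical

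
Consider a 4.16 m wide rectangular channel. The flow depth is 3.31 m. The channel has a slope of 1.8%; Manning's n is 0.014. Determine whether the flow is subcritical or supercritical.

supercritical

Flow area A = b·y = 4.16 × 3.31 = 13.77 m². Wetted perimeter P = b + 2y = 4.16 + 2×3.31 = 10.78 m.
Hydraulic radius R = A/P = 13.77/10.78 = 1.277 m.
V = (1/n) R^(2/3) √S = (1/0.014) × 1.277^(2/3) × √0.018 = 11.28 m/s. Hydraulic depth D_h = A/T = 13.77/4.16 = 3.31 m.
Froude number Fr = V/√(g·D_h) = 11.28/√(9.81×3.31) = 1.98, which is greater than 1, so the flow is supercritical.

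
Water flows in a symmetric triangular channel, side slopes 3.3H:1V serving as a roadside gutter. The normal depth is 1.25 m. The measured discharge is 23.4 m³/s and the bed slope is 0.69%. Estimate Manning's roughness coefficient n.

n = 0.013

For a triangular section with side slope z = 3.3: A = zy² = 3.3×1.25² = 5.156 m²; P = 2y√(1+z²) = 2×1.25×3.448 = 8.62 m.
Hydraulic radius R = A/P = 5.156/8.62 = 0.5981 m.
Rearranging Manning's equation: n = (1/Q) A R^(2/3) S^(1/2) = (1/23.4) × 5.156 × 0.5981^(2/3) × √0.0069 = 0.013.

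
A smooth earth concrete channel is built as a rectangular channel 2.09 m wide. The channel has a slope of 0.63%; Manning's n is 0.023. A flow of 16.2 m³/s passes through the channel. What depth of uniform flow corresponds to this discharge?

Manning's equation rearranged: A R^(2/3) = nQ / (1·√S) = 0.023 × 16.2 / (√0.0063) = 4.694.
Trying y = 3.14 m: A R^(2/3) = 5.58 — too large.
Trying y = 2.33 m: A R^(2/3) = 3.917 — too small.
Trying y = 2.71 m: A R^(2/3) = 4.693 — ≈ 4.694.

y_n = 2.71 m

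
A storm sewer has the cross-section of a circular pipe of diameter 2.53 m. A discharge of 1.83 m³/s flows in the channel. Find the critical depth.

At critical depth, Q² T / (g A³) = 1, i.e. A³/T = Q²/g = 1.83²/9.81 = 0.3414.
At y = 0.687 m: A³/T = 0.5977 — over.
At y = 0.506 m: A³/T = 0.1812 — short.
At y = 0.595 m: A³/T = 0.3414 — matches.

y_c = 0.595 m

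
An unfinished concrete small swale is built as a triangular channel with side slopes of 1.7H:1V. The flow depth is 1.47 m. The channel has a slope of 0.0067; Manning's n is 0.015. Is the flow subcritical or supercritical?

supercritical

For a triangular section with side slope z = 1.7: A = zy² = 1.7×1.47² = 3.674 m²; P = 2y√(1+z²) = 2×1.47×1.972 = 5.799 m.
Hydraulic radius R = A/P = 3.674/5.799 = 0.6335 m.
V = (1/n) R^(2/3) √S = (1/0.015) × 0.6335^(2/3) × √0.0067 = 4.025 m/s. Hydraulic depth D_h = A/T = 3.674/4.998 = 0.735 m.
Froude number Fr = V/√(g·D_h) = 4.025/√(9.81×0.735) = 1.5, which is greater than 1, so the flow is supercritical.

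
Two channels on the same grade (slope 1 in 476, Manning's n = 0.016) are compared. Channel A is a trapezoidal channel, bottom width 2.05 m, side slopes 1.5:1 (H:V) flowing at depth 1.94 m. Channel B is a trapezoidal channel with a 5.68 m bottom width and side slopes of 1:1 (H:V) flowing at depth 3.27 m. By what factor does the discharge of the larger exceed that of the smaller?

Channel A: With bottom width b = 2.05 m and side slope z = 1.5: A = (b + zy)y = (2.05 + 1.5×1.94)×1.94 = 9.622 m²; P = b + 2y√(1+z²) = 2.05 + 2×1.94×1.803 = 9.045 m. Hydraulic radius R = A/P = 9.622/9.045 = 1.064 m. Q_A = (1/0.016)·9.622·1.064^(2/3)·√0.002101 = 28.73 m³/s.
Channel B: With bottom width b = 5.68 m and side slope z = 1: A = (b + zy)y = (5.68 + 1×3.27)×3.27 = 29.27 m²; P = b + 2y√(1+z²) = 5.68 + 2×3.27×1.414 = 14.93 m. Hydraulic radius R = A/P = 29.27/14.93 = 1.96 m. Q_B = (1/0.016)·29.27·1.96^(2/3)·√0.002101 = 131.3 m³/s.
The larger discharge is 131.3 m³/s and the smaller is 28.73 m³/s; the ratio is 4.57.

4.57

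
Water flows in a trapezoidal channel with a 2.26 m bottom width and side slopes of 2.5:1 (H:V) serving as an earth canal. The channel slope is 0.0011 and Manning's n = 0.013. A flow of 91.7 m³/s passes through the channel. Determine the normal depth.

y_n = 2.87 m

Manning's equation rearranged: A R^(2/3) = nQ / (1·√S) = 0.013 × 91.7 / (√0.0011) = 35.94.
Trying y = 3.26 m: A R^(2/3) = 48.58 — high.
Trying y = 2.32 m: A R^(2/3) = 21.9 — low.
Trying y = 2.87 m: A R^(2/3) = 35.93 — ≈ 35.94.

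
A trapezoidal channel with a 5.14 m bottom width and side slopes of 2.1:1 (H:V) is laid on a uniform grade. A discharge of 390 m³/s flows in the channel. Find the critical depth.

y_c = 4.81 m

At critical depth, Q² T / (g A³) = 1, i.e. A³/T = Q²/g = 390²/9.81 = 15500.
At y = 4.22 m: A³/T = 9023 — short.
At y = 5.85 m: A³/T = 35650 — over.
At y = 4.81 m: A³/T = 15550 — ≈ 15500.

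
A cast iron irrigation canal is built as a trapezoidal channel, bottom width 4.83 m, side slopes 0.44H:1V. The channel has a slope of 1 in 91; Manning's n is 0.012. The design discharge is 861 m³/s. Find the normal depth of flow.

y_n = 6.63 m

Manning's equation rearranged: A R^(2/3) = nQ / (1·√S) = 0.012 × 861 / (√0.01099) = 98.56.
At y = 7.64 m: A R^(2/3) = 127.5 — too large.
At y = 6.63 m: A R^(2/3) = 98.58 — ≈ 98.56.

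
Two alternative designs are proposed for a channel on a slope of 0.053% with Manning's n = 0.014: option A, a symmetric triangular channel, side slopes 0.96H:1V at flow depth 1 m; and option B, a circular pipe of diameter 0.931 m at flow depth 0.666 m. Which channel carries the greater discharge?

channel A

Channel A: For a triangular section with side slope z = 0.96: A = zy² = 0.96×1² = 0.96 m²; P = 2y√(1+z²) = 2×1×1.386 = 2.772 m. Hydraulic radius R = A/P = 0.96/2.772 = 0.3463 m. Q_A = (1/0.014)·0.96·0.3463^(2/3)·√0.00053 = 0.7784 m³/s.
Channel B: For a circular section of diameter D = 0.931 m at depth y = 0.666 m, the central angle is θ = 2 arccos(1 − 2y/D) = 4.032 rad. Then A = (D²/8)(θ − sin θ) = 0.5211 m² and P = Dθ/2 = 1.877 m. Hydraulic radius R = A/P = 0.5211/1.877 = 0.2776 m. Q_B = (1/0.014)·0.5211·0.2776^(2/3)·√0.00053 = 0.3647 m³/s.
Q_A = 0.7784 m³/s vs Q_B = 0.3647 m³/s, so channel A carries more.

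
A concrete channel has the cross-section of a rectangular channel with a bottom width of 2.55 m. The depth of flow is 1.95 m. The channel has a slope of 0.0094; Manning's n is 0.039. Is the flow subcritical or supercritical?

Flow area A = b·y = 2.55 × 1.95 = 4.972 m². Wetted perimeter P = b + 2y = 2.55 + 2×1.95 = 6.45 m.
Hydraulic radius R = A/P = 4.972/6.45 = 0.7709 m.
V = (1/n) R^(2/3) √S = (1/0.039) × 0.7709^(2/3) × √0.0094 = 2.09 m/s. Hydraulic depth D_h = A/T = 4.972/2.55 = 1.95 m.
Froude number Fr = V/√(g·D_h) = 2.09/√(9.81×1.95) = 0.478, which is less than 1, so the flow is subcritical.

subcritical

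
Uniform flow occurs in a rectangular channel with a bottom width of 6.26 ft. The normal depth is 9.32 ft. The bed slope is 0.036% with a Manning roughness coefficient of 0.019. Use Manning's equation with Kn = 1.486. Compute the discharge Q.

Q = 153 ft³/s

Flow area A = b·y = 6.26 × 9.32 = 58.34 ft². Wetted perimeter P = b + 2y = 6.26 + 2×9.32 = 24.9 ft.
Hydraulic radius R = A/P = 58.34/24.9 = 2.343 ft.
Manning's equation: Q = (1.486/n) A R^(2/3) S^(1/2) = (1.486/0.019) × 58.34 × 2.343^(2/3) × 0.00036^(1/2) = 153 ft³/s.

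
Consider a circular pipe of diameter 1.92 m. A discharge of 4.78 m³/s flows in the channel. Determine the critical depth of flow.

At critical depth, Q² T / (g A³) = 1, i.e. A³/T = Q²/g = 4.78²/9.81 = 2.329.
At y = 0.896 m: A³/T = 1.214 — low.
At y = 1.06 m: A³/T = 2.307 — close enough.

y_c = 1.06 m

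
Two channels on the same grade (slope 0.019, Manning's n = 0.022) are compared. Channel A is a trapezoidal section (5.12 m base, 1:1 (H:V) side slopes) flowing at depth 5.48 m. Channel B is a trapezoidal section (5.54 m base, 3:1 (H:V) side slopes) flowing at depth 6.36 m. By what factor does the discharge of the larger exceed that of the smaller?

3.07

Channel A: With bottom width b = 5.12 m and side slope z = 1: A = (b + zy)y = (5.12 + 1×5.48)×5.48 = 58.09 m²; P = b + 2y√(1+z²) = 5.12 + 2×5.48×1.414 = 20.62 m. Hydraulic radius R = A/P = 58.09/20.62 = 2.817 m. Q_A = (1/0.022)·58.09·2.817^(2/3)·√0.019 = 726 m³/s.
Channel B: With bottom width b = 5.54 m and side slope z = 3: A = (b + zy)y = (5.54 + 3×6.36)×6.36 = 156.6 m²; P = b + 2y√(1+z²) = 5.54 + 2×6.36×3.162 = 45.76 m. Hydraulic radius R = A/P = 156.6/45.76 = 3.422 m. Q_B = (1/0.022)·156.6·3.422^(2/3)·√0.019 = 2228 m³/s.
The larger discharge is 2228 m³/s and the smaller is 726 m³/s; the ratio is 3.07.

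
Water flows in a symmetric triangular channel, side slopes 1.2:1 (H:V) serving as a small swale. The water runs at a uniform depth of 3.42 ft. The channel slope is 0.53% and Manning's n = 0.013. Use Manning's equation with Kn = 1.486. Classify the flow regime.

supercritical

For a triangular section with side slope z = 1.2: A = zy² = 1.2×3.42² = 14.04 ft²; P = 2y√(1+z²) = 2×3.42×1.562 = 10.68 ft.
Hydraulic radius R = A/P = 14.04/10.68 = 1.314 ft.
V = (1.486/n) R^(2/3) √S = (1.486/0.013) × 1.314^(2/3) × √0.0053 = 9.982 ft/s. Hydraulic depth D_h = A/T = 14.04/8.208 = 1.71 ft.
Froude number Fr = V/√(g·D_h) = 9.982/√(32.2×1.71) = 1.35, which is greater than 1, so the flow is supercritical.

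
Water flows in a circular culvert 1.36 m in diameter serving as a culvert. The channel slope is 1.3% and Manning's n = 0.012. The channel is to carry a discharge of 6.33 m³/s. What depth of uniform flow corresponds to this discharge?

Manning's equation rearranged: A R^(2/3) = nQ / (1·√S) = 0.012 × 6.33 / (√0.013) = 0.6662.
Try y = 0.909 m: A R^(2/3) = 0.5567 — short.
Try y = 1.23 m: A R^(2/3) = 0.7557 — over.
Try y = 1.05 m: A R^(2/3) = 0.6667 — ≈ 0.6662.

y_n = 1.05 m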